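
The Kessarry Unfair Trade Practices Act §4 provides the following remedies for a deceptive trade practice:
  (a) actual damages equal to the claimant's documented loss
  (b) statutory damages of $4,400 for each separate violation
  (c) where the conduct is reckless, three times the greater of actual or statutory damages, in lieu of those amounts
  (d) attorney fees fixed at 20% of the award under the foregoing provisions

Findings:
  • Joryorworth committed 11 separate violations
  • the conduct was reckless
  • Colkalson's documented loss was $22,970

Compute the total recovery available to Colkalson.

Statutory damages: 11 × $4,400 = $48,400
Greater of actual damages ($22,970) or statutory damages ($48,400): $48,400
Trebled: 3 × $48,400 = $145,200
Attorney fees: 20% of $145,200 = $29,040
Total recovery: $145,200 + $29,040 = $174,240

$174,240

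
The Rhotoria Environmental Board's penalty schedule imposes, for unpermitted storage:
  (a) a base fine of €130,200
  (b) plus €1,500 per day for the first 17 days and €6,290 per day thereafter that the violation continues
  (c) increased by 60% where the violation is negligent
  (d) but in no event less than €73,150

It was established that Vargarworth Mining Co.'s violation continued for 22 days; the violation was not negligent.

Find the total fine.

€187,150

First 17 days: 17 × €1,500 = €25,500
Remaining days: (22 − 17) × €6,290 = €31,450
Per-day component: €25,500 + €31,450 = €56,950
Base plus per-day: €130,200 + €56,950 = €187,150
The violation was not negligent: no 60% increase.
Minimum €73,150: €187,150 meets the minimum, no increase.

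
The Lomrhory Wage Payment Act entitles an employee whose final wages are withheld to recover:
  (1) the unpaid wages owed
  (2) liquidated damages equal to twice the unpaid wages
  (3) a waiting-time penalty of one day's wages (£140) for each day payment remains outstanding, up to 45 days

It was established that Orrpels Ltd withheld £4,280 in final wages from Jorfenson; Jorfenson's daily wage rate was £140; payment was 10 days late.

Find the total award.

£14,240

Doubled: 2 × £4,280 = £8,560
Penalty days: min(10, 45) = 10
Waiting-time penalty: 10 × £140 = £1,400
Total award: £4,280 + £8,560 + £1,400 = £14,240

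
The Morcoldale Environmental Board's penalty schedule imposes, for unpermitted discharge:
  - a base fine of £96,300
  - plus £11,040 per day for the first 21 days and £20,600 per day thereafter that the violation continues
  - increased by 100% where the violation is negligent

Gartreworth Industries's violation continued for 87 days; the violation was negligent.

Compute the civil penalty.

£3,375,480

First 21 days: 21 × £11,040 = £231,840
Remaining days: (87 − 21) × £20,600 = £1,359,600
Per-day component: £231,840 + £1,359,600 = £1,591,440
Base plus per-day: £96,300 + £1,591,440 = £1,687,740
Enhancement: 100% of £1,687,740 = £1,687,740
Enhanced fine: £1,687,740 + £1,687,740 = £3,375,480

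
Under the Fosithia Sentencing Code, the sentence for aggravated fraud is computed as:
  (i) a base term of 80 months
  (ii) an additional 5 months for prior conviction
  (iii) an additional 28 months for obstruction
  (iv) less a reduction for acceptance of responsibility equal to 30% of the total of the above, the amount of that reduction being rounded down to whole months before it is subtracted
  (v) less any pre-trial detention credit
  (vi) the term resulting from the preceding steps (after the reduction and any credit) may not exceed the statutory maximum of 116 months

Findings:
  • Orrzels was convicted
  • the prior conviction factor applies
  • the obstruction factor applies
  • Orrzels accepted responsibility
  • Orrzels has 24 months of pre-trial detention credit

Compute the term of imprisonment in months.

Prior conviction enhancement: +5 months
Obstruction enhancement: +28 months
Adjusted term: 80 months + 5 months + 28 months = 113 months
Acceptance of responsibility reduction: 30% of 113 months = 33 months (rounded down)
After reduction: 113 − 33 = 80 months
Less pre-trial detention credit: 80 months − 24 months = 56 months
Cap at 116 months: 56 months is within the cap, no reduction.

56 months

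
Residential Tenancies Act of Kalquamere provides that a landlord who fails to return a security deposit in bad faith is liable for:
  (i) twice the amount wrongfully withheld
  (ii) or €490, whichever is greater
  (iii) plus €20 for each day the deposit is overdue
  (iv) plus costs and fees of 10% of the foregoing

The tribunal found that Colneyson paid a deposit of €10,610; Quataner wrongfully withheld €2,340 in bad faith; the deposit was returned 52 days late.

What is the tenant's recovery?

Doubled: 2 × €2,340 = €4,680
Minimum €490: €4,680 meets the minimum, no increase.
Late-return penalty: 52 × €20 = €1,040
Damages plus late penalty: €4,680 + €1,040 = €5,720
Costs and fees: 10% of €5,720 = €572
Total recovery: €5,720 + €572 = €6,292

€6,292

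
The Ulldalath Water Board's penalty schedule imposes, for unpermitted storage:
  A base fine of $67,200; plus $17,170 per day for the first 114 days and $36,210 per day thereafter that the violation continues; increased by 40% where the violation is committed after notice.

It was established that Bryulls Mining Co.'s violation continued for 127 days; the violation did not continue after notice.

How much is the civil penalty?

First 114 days: 114 × $17,170 = $1,957,380
Remaining days: (127 − 114) × $36,210 = $470,730
Per-day component: $1,957,380 + $470,730 = $2,428,110
Base plus per-day: $67,200 + $2,428,110 = $2,495,310
The violation did not continue after notice: no 40% increase.

Civil penalty: $2,495,310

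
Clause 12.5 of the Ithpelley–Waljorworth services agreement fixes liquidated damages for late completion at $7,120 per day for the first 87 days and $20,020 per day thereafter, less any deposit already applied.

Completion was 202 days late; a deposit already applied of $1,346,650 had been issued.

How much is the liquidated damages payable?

$1,575,090

First 87 days: 87 × $7,120 = $619,440
Remaining days: (202 − 87) × $20,020 = $2,302,300
Accrued per-day damages: $619,440 + $2,302,300 = $2,921,740
Less deposit already applied: $2,921,740 − $1,346,650 = $1,575,090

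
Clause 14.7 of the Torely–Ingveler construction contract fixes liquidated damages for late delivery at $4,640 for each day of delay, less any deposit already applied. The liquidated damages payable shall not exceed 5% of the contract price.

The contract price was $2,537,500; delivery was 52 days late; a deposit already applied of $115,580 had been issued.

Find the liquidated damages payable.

Liquidated damages: $125,700

Per-day damages: 52 × $4,640 = $241,280
Less deposit already applied: $241,280 − $115,580 = $125,700
Cap: 5% of $2,537,500 = $126,875
Cap at $126,875: $125,700 is within the cap, no reduction.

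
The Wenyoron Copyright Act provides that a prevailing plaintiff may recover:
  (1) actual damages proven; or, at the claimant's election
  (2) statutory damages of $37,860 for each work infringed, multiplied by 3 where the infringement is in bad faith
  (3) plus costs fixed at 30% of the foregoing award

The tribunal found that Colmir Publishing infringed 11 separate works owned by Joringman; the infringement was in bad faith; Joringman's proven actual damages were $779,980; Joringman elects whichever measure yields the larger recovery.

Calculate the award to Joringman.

Statutory damages: 11 × $37,860 = $416,460
Trebled: 3 × $416,460 = $1,249,380
Greater of actual damages ($779,980) or enhanced statutory damages ($1,249,380): $1,249,380
Costs: 30% of $1,249,380 = $374,814
Award plus costs: $1,249,380 + $374,814 = $1,624,194

$1,624,194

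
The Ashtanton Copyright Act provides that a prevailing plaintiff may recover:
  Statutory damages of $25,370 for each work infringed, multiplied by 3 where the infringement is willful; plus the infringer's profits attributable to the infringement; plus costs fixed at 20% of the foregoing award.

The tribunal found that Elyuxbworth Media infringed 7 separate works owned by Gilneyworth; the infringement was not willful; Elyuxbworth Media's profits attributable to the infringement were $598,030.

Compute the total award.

Statutory damages: 7 × $25,370 = $177,590
Infringement not willful: no ×3 enhancement.
Combined award: $177,590 + $598,030 = $775,620
Costs: 20% of $775,620 = $155,124
Award plus costs: $775,620 + $155,124 = $930,744

Award: $930,744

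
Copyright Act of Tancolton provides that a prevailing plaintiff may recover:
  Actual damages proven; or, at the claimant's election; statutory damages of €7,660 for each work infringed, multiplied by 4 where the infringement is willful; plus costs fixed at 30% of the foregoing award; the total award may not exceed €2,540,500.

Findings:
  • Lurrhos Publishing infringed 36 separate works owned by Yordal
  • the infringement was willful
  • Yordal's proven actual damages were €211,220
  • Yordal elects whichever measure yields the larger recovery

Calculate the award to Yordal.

Statutory damages: 36 × €7,660 = €275,760
Multiplied by 4: 4 × €275,760 = €1,103,040
Greater of actual damages (€211,220) or enhanced statutory damages (€1,103,040): €1,103,040
Costs: 30% of €1,103,040 = €330,912
Award plus costs: €1,103,040 + €330,912 = €1,433,952
Cap at €2,540,500: €1,433,952 is within the cap, no reduction.

€1,433,952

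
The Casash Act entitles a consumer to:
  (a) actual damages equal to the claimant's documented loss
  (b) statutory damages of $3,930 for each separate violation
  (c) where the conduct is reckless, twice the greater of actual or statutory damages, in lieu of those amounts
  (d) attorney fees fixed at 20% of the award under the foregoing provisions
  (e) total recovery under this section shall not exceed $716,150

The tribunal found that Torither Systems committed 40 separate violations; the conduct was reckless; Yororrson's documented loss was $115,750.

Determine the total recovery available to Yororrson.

Statutory damages: 40 × $3,930 = $157,200
Greater of actual damages ($115,750) or statutory damages ($157,200): $157,200
Doubled: 2 × $157,200 = $314,400
Attorney fees: 20% of $314,400 = $62,880
Total before cap: $314,400 + $62,880 = $377,280
Cap at $716,150: $377,280 is within the cap, no reduction.

$377,280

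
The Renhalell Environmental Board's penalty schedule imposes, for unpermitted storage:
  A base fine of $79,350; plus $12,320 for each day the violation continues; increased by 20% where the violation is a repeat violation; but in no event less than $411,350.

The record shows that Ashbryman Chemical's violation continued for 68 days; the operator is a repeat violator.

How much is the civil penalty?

Per-day component: 68 × $12,320 = $837,760
Base plus per-day: $79,350 + $837,760 = $917,110
Enhancement: 20% of $917,110 = $183,422
Enhanced fine: $917,110 + $183,422 = $1,100,532
Minimum $411,350: $1,100,532 meets the minimum, no increase.

$1,100,532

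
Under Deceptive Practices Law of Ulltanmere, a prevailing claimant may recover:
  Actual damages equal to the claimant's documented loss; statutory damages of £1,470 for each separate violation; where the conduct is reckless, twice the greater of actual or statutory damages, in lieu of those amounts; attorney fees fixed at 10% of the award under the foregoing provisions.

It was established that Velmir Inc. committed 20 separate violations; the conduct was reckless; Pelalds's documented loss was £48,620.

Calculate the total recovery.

Statutory damages: 20 × £1,470 = £29,400
Greater of actual damages (£48,620) or statutory damages (£29,400): £48,620
Doubled: 2 × £48,620 = £97,240
Attorney fees: 10% of £97,240 = £9,724
Total recovery: £97,240 + £9,724 = £106,964

£106,964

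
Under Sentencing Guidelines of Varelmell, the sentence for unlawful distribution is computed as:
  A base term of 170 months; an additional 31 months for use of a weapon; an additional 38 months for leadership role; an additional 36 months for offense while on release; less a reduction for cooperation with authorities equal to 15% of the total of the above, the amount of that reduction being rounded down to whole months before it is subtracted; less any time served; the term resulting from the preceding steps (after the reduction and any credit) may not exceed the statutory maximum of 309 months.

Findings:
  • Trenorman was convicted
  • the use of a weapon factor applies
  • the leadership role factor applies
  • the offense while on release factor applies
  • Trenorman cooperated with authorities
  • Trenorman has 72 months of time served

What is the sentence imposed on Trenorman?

Use of a weapon enhancement: +31 months
Leadership role enhancement: +38 months
Offense while on release enhancement: +36 months
Adjusted term: 170 months + 31 months + 38 months + 36 months = 275 months
Cooperation with authorities reduction: 15% of 275 months = 41 months (rounded down)
After reduction: 275 − 41 = 234 months
Less time served: 234 months − 72 months = 162 months
Cap at 309 months: 162 months is within the cap, no reduction.

Sentence: 162 months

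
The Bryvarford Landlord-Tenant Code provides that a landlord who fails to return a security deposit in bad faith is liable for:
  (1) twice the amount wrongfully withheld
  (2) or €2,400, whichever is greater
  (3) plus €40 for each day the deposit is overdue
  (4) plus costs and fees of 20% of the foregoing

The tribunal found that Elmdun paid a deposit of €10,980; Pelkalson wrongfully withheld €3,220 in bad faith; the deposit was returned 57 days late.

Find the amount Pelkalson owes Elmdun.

Doubled: 2 × €3,220 = €6,440
Minimum €2,400: €6,440 meets the minimum, no increase.
Late-return penalty: 57 × €40 = €2,280
Damages plus late penalty: €6,440 + €2,280 = €8,720
Costs and fees: 20% of €8,720 = €1,744
Total recovery: €8,720 + €1,744 = €10,464

€10,464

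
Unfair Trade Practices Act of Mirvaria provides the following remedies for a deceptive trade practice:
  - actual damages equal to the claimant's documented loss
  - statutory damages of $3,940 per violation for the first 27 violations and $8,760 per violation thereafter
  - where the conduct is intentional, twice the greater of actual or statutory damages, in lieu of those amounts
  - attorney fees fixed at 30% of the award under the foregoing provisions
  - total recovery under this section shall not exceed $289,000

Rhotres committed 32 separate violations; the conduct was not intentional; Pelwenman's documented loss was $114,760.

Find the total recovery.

$289,000

First 27 violations: 27 × $3,940 = $106,380
Remaining violations: (32 − 27) × $8,760 = $43,800
Statutory damages: $106,380 + $43,800 = $150,180
Conduct not intentional: the in-lieu enhancement does not apply.
Actual plus statutory damages: $114,760 + $150,180 = $264,940
Attorney fees: 30% of $264,940 = $79,482
Total before cap: $264,940 + $79,482 = $344,422
Cap at $289,000: $344,422 exceeds the cap → $289,000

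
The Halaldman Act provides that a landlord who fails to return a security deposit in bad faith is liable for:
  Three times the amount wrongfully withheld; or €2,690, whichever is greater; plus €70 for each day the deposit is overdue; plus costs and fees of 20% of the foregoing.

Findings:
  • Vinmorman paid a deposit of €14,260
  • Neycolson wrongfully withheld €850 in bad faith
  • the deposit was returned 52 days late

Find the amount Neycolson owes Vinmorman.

Recovery: €7,596

Trebled: 3 × €850 = €2,550
Minimum €2,690: €2,550 is below the minimum → €2,690
Late-return penalty: 52 × €70 = €3,640
Damages plus late penalty: €2,690 + €3,640 = €6,330
Costs and fees: 20% of €6,330 = €1,266
Total recovery: €6,330 + €1,266 = €7,596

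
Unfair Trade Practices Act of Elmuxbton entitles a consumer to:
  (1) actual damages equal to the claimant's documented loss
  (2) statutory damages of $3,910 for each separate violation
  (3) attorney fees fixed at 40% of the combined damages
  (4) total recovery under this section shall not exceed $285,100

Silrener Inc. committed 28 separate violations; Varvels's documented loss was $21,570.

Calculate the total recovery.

Statutory damages: 28 × $3,910 = $109,480
Combined damages: $21,570 + $109,480 = $131,050
Attorney fees: 40% of $131,050 = $52,420
Total before cap: $131,050 + $52,420 = $183,470
Cap at $285,100: $183,470 is within the cap, no reduction.

Total recovery: $183,470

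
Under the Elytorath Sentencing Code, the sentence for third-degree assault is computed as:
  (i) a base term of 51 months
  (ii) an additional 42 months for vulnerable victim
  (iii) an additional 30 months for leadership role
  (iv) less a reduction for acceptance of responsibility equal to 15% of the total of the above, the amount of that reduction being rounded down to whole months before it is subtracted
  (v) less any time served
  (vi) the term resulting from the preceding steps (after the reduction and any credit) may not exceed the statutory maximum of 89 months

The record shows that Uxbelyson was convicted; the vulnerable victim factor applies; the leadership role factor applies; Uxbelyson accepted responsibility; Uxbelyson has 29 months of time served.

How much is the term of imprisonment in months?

76 months

Vulnerable victim enhancement: +42 months
Leadership role enhancement: +30 months
Adjusted term: 51 months + 42 months + 30 months = 123 months
Acceptance of responsibility reduction: 15% of 123 months = 18 months (rounded down)
After reduction: 123 − 18 = 105 months
Less time served: 105 months − 29 months = 76 months
Cap at 89 months: 76 months is within the cap, no reduction.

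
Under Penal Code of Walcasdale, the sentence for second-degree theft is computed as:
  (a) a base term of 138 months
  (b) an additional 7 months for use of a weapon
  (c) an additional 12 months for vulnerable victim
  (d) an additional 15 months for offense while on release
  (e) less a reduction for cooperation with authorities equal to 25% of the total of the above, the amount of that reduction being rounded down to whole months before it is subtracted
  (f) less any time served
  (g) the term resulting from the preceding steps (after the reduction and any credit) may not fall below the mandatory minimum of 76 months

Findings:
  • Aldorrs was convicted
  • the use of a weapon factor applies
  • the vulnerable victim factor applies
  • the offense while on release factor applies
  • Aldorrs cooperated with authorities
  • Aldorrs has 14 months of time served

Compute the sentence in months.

115 months

Use of a weapon enhancement: +7 months
Vulnerable victim enhancement: +12 months
Offense while on release enhancement: +15 months
Adjusted term: 138 months + 7 months + 12 months + 15 months = 172 months
Cooperation with authorities reduction: 25% of 172 months = 43 months (rounded down)
After reduction: 172 − 43 = 129 months
Less time served: 129 months − 14 months = 115 months
Minimum 76 months: 115 months meets the minimum, no increase.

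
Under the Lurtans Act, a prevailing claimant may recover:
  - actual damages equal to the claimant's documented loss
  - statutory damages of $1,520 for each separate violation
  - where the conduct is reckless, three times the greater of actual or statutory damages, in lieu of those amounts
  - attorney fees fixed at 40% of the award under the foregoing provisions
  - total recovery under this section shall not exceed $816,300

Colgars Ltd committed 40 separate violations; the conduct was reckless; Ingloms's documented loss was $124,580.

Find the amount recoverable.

$523,236

Statutory damages: 40 × $1,520 = $60,800
Greater of actual damages ($124,580) or statutory damages ($60,800): $124,580
Trebled: 3 × $124,580 = $373,740
Attorney fees: 40% of $373,740 = $149,496
Total before cap: $373,740 + $149,496 = $523,236
Cap at $816,300: $523,236 is within the cap, no reduction.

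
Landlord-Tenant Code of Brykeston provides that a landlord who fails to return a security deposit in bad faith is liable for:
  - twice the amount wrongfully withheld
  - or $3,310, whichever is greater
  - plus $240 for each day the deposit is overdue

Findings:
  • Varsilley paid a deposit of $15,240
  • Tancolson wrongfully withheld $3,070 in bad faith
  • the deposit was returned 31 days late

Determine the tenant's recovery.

$13,580

Doubled: 2 × $3,070 = $6,140
Minimum $3,310: $6,140 meets the minimum, no increase.
Late-return penalty: 31 × $240 = $7,440
Damages plus late penalty: $6,140 + $7,440 = $13,580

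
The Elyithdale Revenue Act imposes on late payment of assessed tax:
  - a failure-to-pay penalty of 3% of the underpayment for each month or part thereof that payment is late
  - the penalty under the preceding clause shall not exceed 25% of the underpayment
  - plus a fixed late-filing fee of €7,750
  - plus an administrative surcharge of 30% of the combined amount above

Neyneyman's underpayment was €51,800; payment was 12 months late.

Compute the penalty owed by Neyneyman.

Accrued rate: 3% × 12 = 36%, capped at 25% → 25%
Failure-to-pay penalty: 25% of €51,800 = €12,950
Penalty before surcharge: €12,950 + €7,750 = €20,700
Administrative surcharge: 30% of €20,700 = €6,210
Total penalty: €20,700 + €6,210 = €26,910

€26,910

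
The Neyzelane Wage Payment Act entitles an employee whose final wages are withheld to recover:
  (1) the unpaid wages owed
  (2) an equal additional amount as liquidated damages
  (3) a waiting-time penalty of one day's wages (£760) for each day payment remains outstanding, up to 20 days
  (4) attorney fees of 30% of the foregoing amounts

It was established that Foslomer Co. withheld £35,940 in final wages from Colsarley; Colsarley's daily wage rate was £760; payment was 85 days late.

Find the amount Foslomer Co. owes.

Liquidated damages (equal amount): £35,940
Penalty days: min(85, 20) = 20
Waiting-time penalty: 20 × £760 = £15,200
Subtotal: £35,940 + £35,940 + £15,200 = £87,080
Attorney fees: 30% of £87,080 = £26,124
Total award: £87,080 + £26,124 = £113,204

£113,204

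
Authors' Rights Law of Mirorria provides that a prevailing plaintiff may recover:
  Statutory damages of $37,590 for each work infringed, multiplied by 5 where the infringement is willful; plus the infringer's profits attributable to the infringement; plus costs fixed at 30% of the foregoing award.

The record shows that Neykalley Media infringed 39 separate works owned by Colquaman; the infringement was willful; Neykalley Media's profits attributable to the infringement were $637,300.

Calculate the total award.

$10,357,555

Statutory damages: 39 × $37,590 = $1,466,010
Multiplied by 5: 5 × $1,466,010 = $7,330,050
Combined award: $7,330,050 + $637,300 = $7,967,350
Costs: 30% of $7,967,350 = $2,390,205
Award plus costs: $7,967,350 + $2,390,205 = $10,357,555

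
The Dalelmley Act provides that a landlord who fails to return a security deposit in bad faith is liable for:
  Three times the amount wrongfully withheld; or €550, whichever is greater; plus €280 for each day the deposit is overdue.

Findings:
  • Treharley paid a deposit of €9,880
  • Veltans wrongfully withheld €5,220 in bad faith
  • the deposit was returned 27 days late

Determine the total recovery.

Trebled: 3 × €5,220 = €15,660
Minimum €550: €15,660 meets the minimum, no increase.
Late-return penalty: 27 × €280 = €7,560
Damages plus late penalty: €15,660 + €7,560 = €23,220

Recovery: €23,220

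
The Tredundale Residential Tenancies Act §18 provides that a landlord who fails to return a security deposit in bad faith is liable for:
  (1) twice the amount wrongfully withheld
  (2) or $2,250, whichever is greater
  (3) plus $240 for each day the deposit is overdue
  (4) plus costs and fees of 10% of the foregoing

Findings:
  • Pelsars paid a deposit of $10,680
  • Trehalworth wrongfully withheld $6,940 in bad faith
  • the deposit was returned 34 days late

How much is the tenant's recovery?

Doubled: 2 × $6,940 = $13,880
Minimum $2,250: $13,880 meets the minimum, no increase.
Late-return penalty: 34 × $240 = $8,160
Damages plus late penalty: $13,880 + $8,160 = $22,040
Costs and fees: 10% of $22,040 = $2,204
Total recovery: $22,040 + $2,204 = $24,244

$24,244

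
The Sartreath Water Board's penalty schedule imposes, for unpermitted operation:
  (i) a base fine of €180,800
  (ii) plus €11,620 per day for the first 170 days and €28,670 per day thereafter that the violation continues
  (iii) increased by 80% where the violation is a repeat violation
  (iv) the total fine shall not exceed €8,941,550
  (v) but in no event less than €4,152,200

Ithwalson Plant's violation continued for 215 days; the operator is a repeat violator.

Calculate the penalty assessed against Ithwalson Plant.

First 170 days: 170 × €11,620 = €1,975,400
Remaining days: (215 − 170) × €28,670 = €1,290,150
Per-day component: €1,975,400 + €1,290,150 = €3,265,550
Base plus per-day: €180,800 + €3,265,550 = €3,446,350
Enhancement: 80% of €3,446,350 = €2,757,080
Enhanced fine: €3,446,350 + €2,757,080 = €6,203,430
Cap at €8,941,550: €6,203,430 is within the cap, no reduction.
Minimum €4,152,200: €6,203,430 meets the minimum, no increase.

€6,203,430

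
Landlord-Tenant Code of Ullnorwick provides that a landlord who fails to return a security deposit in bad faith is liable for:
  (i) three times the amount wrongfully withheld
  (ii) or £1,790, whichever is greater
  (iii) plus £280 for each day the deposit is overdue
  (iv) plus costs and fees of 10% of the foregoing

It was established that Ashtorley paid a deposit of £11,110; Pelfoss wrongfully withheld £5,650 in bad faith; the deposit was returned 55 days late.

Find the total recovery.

Trebled: 3 × £5,650 = £16,950
Minimum £1,790: £16,950 meets the minimum, no increase.
Late-return penalty: 55 × £280 = £15,400
Damages plus late penalty: £16,950 + £15,400 = £32,350
Costs and fees: 10% of £32,350 = £3,235
Total recovery: £32,350 + £3,235 = £35,585

£35,585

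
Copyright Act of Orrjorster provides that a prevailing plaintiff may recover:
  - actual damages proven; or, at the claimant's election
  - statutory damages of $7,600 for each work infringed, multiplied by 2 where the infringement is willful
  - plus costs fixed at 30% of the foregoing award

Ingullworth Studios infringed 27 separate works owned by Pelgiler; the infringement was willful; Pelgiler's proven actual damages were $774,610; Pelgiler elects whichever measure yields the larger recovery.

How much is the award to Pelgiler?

$1,006,993

Statutory damages: 27 × $7,600 = $205,200
Doubled: 2 × $205,200 = $410,400
Greater of actual damages ($774,610) or enhanced statutory damages ($410,400): $774,610
Costs: 30% of $774,610 = $232,383
Award plus costs: $774,610 + $232,383 = $1,006,993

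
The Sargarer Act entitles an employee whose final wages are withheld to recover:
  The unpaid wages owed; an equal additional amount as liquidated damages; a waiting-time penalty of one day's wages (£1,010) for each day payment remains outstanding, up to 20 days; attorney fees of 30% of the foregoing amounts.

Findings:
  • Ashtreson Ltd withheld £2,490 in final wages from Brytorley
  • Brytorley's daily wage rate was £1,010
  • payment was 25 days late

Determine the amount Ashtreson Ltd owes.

Liquidated damages (equal amount): £2,490
Penalty days: min(25, 20) = 20
Waiting-time penalty: 20 × £1,010 = £20,200
Subtotal: £2,490 + £2,490 + £20,200 = £25,180
Attorney fees: 30% of £25,180 = £7,554
Total award: £25,180 + £7,554 = £32,734

£32,734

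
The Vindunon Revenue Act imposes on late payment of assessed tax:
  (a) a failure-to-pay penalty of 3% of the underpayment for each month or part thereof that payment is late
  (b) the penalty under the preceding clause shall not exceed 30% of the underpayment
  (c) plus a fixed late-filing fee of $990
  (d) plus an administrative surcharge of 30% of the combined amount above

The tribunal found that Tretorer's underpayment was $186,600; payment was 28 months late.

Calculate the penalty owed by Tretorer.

$74,061

Accrued rate: 3% × 28 = 84%, capped at 30% → 30%
Failure-to-pay penalty: 30% of $186,600 = $55,980
Penalty before surcharge: $55,980 + $990 = $56,970
Administrative surcharge: 30% of $56,970 = $17,091
Total penalty: $56,970 + $17,091 = $74,061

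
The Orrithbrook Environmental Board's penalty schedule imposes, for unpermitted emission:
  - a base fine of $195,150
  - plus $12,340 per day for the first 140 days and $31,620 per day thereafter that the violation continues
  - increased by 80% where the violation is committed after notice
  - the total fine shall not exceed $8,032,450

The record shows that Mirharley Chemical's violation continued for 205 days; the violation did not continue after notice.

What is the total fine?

First 140 days: 140 × $12,340 = $1,727,600
Remaining days: (205 − 140) × $31,620 = $2,055,300
Per-day component: $1,727,600 + $2,055,300 = $3,782,900
Base plus per-day: $195,150 + $3,782,900 = $3,978,050
The violation did not continue after notice: no 80% increase.
Cap at $8,032,450: $3,978,050 is within the cap, no reduction.

$3,978,050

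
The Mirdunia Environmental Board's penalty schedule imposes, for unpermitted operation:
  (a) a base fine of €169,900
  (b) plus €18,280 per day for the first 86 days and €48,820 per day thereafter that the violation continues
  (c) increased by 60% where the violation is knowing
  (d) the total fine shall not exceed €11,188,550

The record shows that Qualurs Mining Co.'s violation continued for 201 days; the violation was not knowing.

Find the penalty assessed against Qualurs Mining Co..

€7,356,280

First 86 days: 86 × €18,280 = €1,572,080
Remaining days: (201 − 86) × €48,820 = €5,614,300
Per-day component: €1,572,080 + €5,614,300 = €7,186,380
Base plus per-day: €169,900 + €7,186,380 = €7,356,280
The violation was not knowing: no 60% increase.
Cap at €11,188,550: €7,356,280 is within the cap, no reduction.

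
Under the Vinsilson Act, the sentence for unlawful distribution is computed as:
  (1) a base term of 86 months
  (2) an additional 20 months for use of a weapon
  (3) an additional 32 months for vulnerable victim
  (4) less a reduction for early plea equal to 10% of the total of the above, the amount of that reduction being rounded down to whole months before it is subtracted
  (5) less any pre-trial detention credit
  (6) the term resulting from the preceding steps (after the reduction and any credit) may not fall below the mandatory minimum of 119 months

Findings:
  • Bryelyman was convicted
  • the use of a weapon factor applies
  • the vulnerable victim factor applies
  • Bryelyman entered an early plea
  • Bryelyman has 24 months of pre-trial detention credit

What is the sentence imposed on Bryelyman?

Sentence: 119 months

Use of a weapon enhancement: +20 months
Vulnerable victim enhancement: +32 months
Adjusted term: 86 months + 20 months + 32 months = 138 months
Early plea reduction: 10% of 138 months = 13 months (rounded down)
After reduction: 138 − 13 = 125 months
Less pre-trial detention credit: 125 months − 24 months = 101 months
Minimum 119 months: 101 months is below the minimum → 119 months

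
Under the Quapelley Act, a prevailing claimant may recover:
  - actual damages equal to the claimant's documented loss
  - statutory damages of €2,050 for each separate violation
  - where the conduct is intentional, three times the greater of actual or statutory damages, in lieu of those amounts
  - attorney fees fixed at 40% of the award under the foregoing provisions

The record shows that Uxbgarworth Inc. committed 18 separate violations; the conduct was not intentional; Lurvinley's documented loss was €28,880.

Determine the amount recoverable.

Total recovery: €92,092

Statutory damages: 18 × €2,050 = €36,900
Conduct not intentional: the in-lieu enhancement does not apply.
Actual plus statutory damages: €28,880 + €36,900 = €65,780
Attorney fees: 40% of €65,780 = €26,312
Total recovery: €65,780 + €26,312 = €92,092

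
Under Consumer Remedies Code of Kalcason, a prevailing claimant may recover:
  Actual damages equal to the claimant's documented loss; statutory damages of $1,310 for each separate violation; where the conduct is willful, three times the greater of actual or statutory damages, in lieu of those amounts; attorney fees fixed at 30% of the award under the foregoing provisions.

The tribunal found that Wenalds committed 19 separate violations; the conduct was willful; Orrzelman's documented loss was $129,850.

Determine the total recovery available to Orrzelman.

Statutory damages: 19 × $1,310 = $24,890
Greater of actual damages ($129,850) or statutory damages ($24,890): $129,850
Trebled: 3 × $129,850 = $389,550
Attorney fees: 30% of $389,550 = $116,865
Total recovery: $389,550 + $116,865 = $506,415

$506,415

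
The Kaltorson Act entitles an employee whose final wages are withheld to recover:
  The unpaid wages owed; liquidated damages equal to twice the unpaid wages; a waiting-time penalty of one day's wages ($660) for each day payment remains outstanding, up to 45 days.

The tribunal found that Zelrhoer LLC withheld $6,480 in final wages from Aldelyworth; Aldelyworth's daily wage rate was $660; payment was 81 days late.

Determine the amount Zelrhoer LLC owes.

Doubled: 2 × $6,480 = $12,960
Penalty days: min(81, 45) = 45
Waiting-time penalty: 45 × $660 = $29,700
Total award: $6,480 + $12,960 + $29,700 = $49,140

Total award: $49,140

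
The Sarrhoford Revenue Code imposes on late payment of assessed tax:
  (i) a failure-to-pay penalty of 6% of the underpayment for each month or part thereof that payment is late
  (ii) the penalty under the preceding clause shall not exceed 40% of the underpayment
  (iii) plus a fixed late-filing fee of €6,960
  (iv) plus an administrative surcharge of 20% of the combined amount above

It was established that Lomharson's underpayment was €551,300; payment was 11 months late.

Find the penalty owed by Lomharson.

€272,976

Accrued rate: 6% × 11 = 66%, capped at 40% → 40%
Failure-to-pay penalty: 40% of €551,300 = €220,520
Penalty before surcharge: €220,520 + €6,960 = €227,480
Administrative surcharge: 20% of €227,480 = €45,496
Total penalty: €227,480 + €45,496 = €272,976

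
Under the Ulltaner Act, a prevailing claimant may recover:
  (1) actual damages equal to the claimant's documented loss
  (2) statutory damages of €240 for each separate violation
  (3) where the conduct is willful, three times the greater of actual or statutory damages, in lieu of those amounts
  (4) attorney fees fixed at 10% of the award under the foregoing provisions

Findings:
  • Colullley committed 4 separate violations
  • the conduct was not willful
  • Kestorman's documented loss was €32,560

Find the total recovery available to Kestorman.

Statutory damages: 4 × €240 = €960
Conduct not willful: the in-lieu enhancement does not apply.
Actual plus statutory damages: €32,560 + €960 = €33,520
Attorney fees: 10% of €33,520 = €3,352
Total recovery: €33,520 + €3,352 = €36,872

€36,872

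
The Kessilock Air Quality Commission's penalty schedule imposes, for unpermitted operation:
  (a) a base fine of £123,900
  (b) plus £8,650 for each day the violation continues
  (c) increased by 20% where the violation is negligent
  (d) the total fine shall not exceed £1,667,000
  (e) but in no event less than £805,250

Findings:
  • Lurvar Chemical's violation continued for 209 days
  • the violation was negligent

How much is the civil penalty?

Per-day component: 209 × £8,650 = £1,807,850
Base plus per-day: £123,900 + £1,807,850 = £1,931,750
Enhancement: 20% of £1,931,750 = £386,350
Enhanced fine: £1,931,750 + £386,350 = £2,318,100
Cap at £1,667,000: £2,318,100 exceeds the cap → £1,667,000
Minimum £805,250: £1,667,000 meets the minimum, no increase.

£1,667,000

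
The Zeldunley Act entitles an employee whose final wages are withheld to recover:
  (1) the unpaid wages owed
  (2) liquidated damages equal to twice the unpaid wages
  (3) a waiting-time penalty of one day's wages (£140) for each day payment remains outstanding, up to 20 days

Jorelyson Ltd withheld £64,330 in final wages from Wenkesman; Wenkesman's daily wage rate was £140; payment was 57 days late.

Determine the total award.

£195,790

Doubled: 2 × £64,330 = £128,660
Penalty days: min(57, 20) = 20
Waiting-time penalty: 20 × £140 = £2,800
Total award: £64,330 + £128,660 + £2,800 = £195,790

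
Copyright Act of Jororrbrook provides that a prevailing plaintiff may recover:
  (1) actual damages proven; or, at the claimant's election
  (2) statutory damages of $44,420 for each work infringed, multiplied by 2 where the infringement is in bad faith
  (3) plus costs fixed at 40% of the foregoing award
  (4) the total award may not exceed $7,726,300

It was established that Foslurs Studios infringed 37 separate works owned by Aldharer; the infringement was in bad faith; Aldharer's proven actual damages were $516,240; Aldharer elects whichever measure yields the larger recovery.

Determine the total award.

Statutory damages: 37 × $44,420 = $1,643,540
Doubled: 2 × $1,643,540 = $3,287,080
Greater of actual damages ($516,240) or enhanced statutory damages ($3,287,080): $3,287,080
Costs: 40% of $3,287,080 = $1,314,832
Award plus costs: $3,287,080 + $1,314,832 = $4,601,912
Cap at $7,726,300: $4,601,912 is within the cap, no reduction.

$4,601,912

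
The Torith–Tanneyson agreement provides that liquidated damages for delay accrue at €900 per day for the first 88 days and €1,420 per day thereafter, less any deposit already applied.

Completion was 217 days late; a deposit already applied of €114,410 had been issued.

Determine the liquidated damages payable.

€147,970

First 88 days: 88 × €900 = €79,200
Remaining days: (217 − 88) × €1,420 = €183,180
Accrued per-day damages: €79,200 + €183,180 = €262,380
Less deposit already applied: €262,380 − €114,410 = €147,970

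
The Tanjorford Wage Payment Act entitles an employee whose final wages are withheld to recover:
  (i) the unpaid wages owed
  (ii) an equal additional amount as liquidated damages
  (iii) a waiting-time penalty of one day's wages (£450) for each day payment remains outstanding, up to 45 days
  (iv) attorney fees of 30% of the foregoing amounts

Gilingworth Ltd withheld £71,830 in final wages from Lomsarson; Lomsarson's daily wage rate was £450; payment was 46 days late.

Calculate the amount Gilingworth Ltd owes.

Liquidated damages (equal amount): £71,830
Penalty days: min(46, 45) = 45
Waiting-time penalty: 45 × £450 = £20,250
Subtotal: £71,830 + £71,830 + £20,250 = £163,910
Attorney fees: 30% of £163,910 = £49,173
Total award: £163,910 + £49,173 = £213,083

£213,083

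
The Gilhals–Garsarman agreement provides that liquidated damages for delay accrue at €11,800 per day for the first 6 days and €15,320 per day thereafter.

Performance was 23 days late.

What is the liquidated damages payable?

First 6 days: 6 × €11,800 = €70,800
Remaining days: (23 − 6) × €15,320 = €260,440
Accrued per-day damages: €70,800 + €260,440 = €331,240

€331,240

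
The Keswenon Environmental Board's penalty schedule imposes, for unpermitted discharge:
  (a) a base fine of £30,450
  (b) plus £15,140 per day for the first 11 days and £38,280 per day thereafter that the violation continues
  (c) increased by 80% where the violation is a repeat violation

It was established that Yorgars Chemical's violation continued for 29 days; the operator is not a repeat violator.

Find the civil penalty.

First 11 days: 11 × £15,140 = £166,540
Remaining days: (29 − 11) × £38,280 = £689,040
Per-day component: £166,540 + £689,040 = £855,580
Base plus per-day: £30,450 + £855,580 = £886,030
The operator is not a repeat violator: no 80% increase.

Civil penalty: £886,030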